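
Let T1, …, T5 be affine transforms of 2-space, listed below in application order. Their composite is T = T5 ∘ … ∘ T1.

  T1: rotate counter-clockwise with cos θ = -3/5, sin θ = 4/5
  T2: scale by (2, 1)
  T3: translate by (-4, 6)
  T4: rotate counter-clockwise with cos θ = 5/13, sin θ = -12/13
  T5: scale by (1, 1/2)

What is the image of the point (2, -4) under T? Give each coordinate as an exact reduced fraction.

T1 rotate counter-clockwise with cos θ = -3/5, sin θ = 4/5: (2, -4) → (2, 4)
T2 scale by (2, 1): (2, 4) → (4, 4)
T3 translate by (-4, 6): (4, 4) → (0, 10)
T4 rotate counter-clockwise with cos θ = 5/13, sin θ = -12/13: (0, 10) → (120/13, 50/13)
T5 scale by (1, 1/2): (120/13, 50/13) → (120/13, 25/13)

T(p) = (120/13, 25/13)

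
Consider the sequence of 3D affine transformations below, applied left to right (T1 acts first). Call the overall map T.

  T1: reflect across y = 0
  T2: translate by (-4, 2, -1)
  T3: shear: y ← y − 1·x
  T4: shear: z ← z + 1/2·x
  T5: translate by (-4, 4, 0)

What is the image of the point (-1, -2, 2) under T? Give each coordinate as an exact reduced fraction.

T1 reflect across y = 0: (-1, -2, 2) → (-1, 2, 2)
T2 translate by (-4, 2, -1): (-1, 2, 2) → (-5, 4, 1)
T3 shear: y ← y − 1·x: (-5, 4, 1) → (-5, 9, 1)
T4 shear: z ← z + 1/2·x: (-5, 9, 1) → (-5, 9, -3/2)
T5 translate by (-4, 4, 0): (-5, 9, -3/2) → (-9, 13, -3/2)

T(p) = (-9, 13, -3/2)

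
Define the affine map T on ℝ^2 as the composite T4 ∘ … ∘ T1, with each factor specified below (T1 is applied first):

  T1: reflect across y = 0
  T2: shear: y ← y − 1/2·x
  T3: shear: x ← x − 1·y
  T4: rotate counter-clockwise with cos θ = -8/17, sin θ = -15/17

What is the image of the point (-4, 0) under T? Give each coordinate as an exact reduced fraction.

T(p) = (78/17, 74/17)

T1 reflect across y = 0: (-4, 0) → (-4, 0)
T2 shear: y ← y − 1/2·x: (-4, 0) → (-4, 2)
T3 shear: x ← x − 1·y: (-4, 2) → (-6, 2)
T4 rotate counter-clockwise with cos θ = -8/17, sin θ = -15/17: (-6, 2) → (78/17, 74/17)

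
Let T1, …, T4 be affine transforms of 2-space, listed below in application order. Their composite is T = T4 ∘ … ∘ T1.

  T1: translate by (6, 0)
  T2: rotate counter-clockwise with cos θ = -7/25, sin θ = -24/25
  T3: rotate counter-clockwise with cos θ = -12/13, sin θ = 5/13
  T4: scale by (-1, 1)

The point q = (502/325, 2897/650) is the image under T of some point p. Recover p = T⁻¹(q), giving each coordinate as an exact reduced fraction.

p = (-7/2, 4)

T1 = [1 0 6; 0 1 0; 0 0 1]
T2·T1 = [-7/25 24/25 -42/25; -24/25 -7/25 -144/25; 0 0 1]
T3·…·T1 = [204/325 -253/325 1224/325; 253/325 204/325 1518/325; 0 0 1]
T4·…·T1 = [-204/325 253/325 -1224/325; 253/325 204/325 1518/325; 0 0 1]
det M = -1; M⁻¹ = [-204/325 253/325 -6; 253/325 204/325 0; 0 0 1]
M⁻¹ · (502/325, 2897/650)ᵀ = (-7/2, 4)ᵀ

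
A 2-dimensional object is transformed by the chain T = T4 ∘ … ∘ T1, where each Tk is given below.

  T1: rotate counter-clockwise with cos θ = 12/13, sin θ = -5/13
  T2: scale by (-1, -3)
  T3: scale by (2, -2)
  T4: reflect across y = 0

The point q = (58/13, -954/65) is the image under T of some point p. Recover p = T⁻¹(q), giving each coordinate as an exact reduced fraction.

T1 = [12/13 5/13 0; -5/13 12/13 0; 0 0 1]
T2·T1 = [-12/13 -5/13 0; 15/13 -36/13 0; 0 0 1]
T3·…·T1 = [-24/13 -10/13 0; -30/13 72/13 0; 0 0 1]
T4·…·T1 = [-24/13 -10/13 0; 30/13 -72/13 0; 0 0 1]
det M = 12; M⁻¹ = [-6/13 5/78 0; -5/26 -2/13 0; 0 0 1]
M⁻¹ · (58/13, -954/65)ᵀ = (-3, 7/5)ᵀ

p = (-3, 7/5)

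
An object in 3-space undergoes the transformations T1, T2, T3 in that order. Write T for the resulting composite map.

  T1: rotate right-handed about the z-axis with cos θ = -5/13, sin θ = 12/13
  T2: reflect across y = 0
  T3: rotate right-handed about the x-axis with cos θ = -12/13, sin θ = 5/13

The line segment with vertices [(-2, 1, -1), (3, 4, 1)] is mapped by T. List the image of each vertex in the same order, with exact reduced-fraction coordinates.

T1 rotate right-handed about the z-axis with cos θ = -5/13, sin θ = 12/13: (-2, 1, -1) → (-2/13, -29/13, -1); (3, 4, 1) → (-63/13, 16/13, 1)
T2 reflect across y = 0: (-2/13, -29/13, -1) → (-2/13, 29/13, -1); (-63/13, 16/13, 1) → (-63/13, -16/13, 1)
T3 rotate right-handed about the x-axis with cos θ = -12/13, sin θ = 5/13: (-2/13, 29/13, -1) → (-2/13, -283/169, 301/169); (-63/13, -16/13, 1) → (-63/13, 127/169, -236/169)

image vertices: (-2/13, -283/169, 301/169), (-63/13, 127/169, -236/169)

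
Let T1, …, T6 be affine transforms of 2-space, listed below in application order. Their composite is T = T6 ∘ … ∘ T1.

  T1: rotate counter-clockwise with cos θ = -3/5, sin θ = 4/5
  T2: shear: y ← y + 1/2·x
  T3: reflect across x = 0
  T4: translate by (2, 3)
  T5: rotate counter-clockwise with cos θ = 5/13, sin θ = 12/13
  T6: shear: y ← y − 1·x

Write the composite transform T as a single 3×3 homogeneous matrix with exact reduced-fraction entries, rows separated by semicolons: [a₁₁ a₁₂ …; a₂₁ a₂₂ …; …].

T = [-3/13 16/13 -2; 127/130 -57/65 5; 0 0 1]

T1 = [-3/5 -4/5 0; 4/5 -3/5 0; 0 0 1]
T2·T1 = [-3/5 -4/5 0; 1/2 -1 0; 0 0 1]
T3·…·T1 = [3/5 4/5 0; 1/2 -1 0; 0 0 1]
T4·…·T1 = [3/5 4/5 2; 1/2 -1 3; 0 0 1]
T5·…·T1 = [-3/13 16/13 -2; 97/130 23/65 3; 0 0 1]
T6·…·T1 = [-3/13 16/13 -2; 127/130 -57/65 5; 0 0 1]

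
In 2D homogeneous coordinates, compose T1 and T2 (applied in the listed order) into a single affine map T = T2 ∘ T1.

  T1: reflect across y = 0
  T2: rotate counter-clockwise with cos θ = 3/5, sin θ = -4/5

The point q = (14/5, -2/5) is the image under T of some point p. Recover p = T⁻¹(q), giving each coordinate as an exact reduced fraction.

T1 = [1 0 0; 0 -1 0; 0 0 1]
T2·T1 = [3/5 -4/5 0; -4/5 -3/5 0; 0 0 1]
det M = -1; M⁻¹ = [3/5 -4/5 0; -4/5 -3/5 0; 0 0 1]
M⁻¹ · (14/5, -2/5)ᵀ = (2, -2)ᵀ

p = (2, -2)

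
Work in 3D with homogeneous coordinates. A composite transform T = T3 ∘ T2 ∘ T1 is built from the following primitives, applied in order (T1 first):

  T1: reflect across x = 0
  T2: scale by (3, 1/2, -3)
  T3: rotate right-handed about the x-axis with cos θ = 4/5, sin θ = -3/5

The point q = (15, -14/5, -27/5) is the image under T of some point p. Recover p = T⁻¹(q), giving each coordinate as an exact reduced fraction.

p = (-5, 2, 2)

T1 = [-1 0 0 0; 0 1 0 0; 0 0 1 0; 0 0 0 1]
T2·T1 = [-3 0 0 0; 0 1/2 0 0; 0 0 -3 0; 0 0 0 1]
T3·…·T1 = [-3 0 0 0; 0 2/5 -9/5 0; 0 -3/10 -12/5 0; 0 0 0 1]
det M = 9/2; M⁻¹ = [-1/3 0 0 0; 0 8/5 -6/5 0; 0 -1/5 -4/15 0; 0 0 0 1]
M⁻¹ · (15, -14/5, -27/5)ᵀ = (-5, 2, 2)ᵀ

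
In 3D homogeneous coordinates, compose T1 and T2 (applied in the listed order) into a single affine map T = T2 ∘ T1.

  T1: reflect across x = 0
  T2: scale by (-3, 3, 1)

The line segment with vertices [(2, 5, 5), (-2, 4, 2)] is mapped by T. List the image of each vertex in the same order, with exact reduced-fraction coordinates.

T1 reflect across x = 0: (2, 5, 5) → (-2, 5, 5); (-2, 4, 2) → (2, 4, 2)
T2 scale by (-3, 3, 1): (-2, 5, 5) → (6, 15, 5); (2, 4, 2) → (-6, 12, 2)

image vertices: (6, 15, 5), (-6, 12, 2)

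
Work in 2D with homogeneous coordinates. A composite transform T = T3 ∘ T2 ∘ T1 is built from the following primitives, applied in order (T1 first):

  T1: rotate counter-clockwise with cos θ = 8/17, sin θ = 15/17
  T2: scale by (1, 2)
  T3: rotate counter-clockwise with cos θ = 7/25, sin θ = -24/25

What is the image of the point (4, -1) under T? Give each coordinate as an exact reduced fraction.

T1 rotate counter-clockwise with cos θ = 8/17, sin θ = 15/17: (4, -1) → (47/17, 52/17)
T2 scale by (1, 2): (47/17, 52/17) → (47/17, 104/17)
T3 rotate counter-clockwise with cos θ = 7/25, sin θ = -24/25: (47/17, 104/17) → (113/17, -16/17)

T(p) = (113/17, -16/17)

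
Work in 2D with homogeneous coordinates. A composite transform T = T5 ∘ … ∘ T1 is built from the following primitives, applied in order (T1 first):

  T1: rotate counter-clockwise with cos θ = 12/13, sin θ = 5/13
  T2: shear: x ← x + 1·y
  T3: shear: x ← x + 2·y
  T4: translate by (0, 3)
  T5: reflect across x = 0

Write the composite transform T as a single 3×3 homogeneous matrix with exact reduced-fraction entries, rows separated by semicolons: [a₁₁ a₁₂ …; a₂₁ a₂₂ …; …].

T = [-27/13 -31/13 0; 5/13 12/13 3; 0 0 1]

T1 = [12/13 -5/13 0; 5/13 12/13 0; 0 0 1]
T2·T1 = [17/13 7/13 0; 5/13 12/13 0; 0 0 1]
T3·…·T1 = [27/13 31/13 0; 5/13 12/13 0; 0 0 1]
T4·…·T1 = [27/13 31/13 0; 5/13 12/13 3; 0 0 1]
T5·…·T1 = [-27/13 -31/13 0; 5/13 12/13 3; 0 0 1]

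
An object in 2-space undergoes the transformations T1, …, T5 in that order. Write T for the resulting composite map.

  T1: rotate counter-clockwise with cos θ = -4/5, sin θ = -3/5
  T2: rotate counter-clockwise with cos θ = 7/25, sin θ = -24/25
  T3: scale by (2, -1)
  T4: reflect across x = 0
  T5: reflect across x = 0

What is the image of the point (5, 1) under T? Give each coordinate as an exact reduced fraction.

T(p) = (-46/5, -11/5)

T1 rotate counter-clockwise with cos θ = -4/5, sin θ = -3/5: (5, 1) → (-17/5, -19/5)
T2 rotate counter-clockwise with cos θ = 7/25, sin θ = -24/25: (-17/5, -19/5) → (-23/5, 11/5)
T3 scale by (2, -1): (-23/5, 11/5) → (-46/5, -11/5)
T4 reflect across x = 0: (-46/5, -11/5) → (46/5, -11/5)
T5 reflect across x = 0: (46/5, -11/5) → (-46/5, -11/5)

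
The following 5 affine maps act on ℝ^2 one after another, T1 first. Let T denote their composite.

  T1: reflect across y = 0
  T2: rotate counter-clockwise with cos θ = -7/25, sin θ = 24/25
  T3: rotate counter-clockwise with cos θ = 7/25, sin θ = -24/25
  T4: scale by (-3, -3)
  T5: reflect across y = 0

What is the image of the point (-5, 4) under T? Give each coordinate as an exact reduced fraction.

T1 reflect across y = 0: (-5, 4) → (-5, -4)
T2 rotate counter-clockwise with cos θ = -7/25, sin θ = 24/25: (-5, -4) → (131/25, -92/25)
T3 rotate counter-clockwise with cos θ = 7/25, sin θ = -24/25: (131/25, -92/25) → (-1291/625, -3788/625)
T4 scale by (-3, -3): (-1291/625, -3788/625) → (3873/625, 11364/625)
T5 reflect across y = 0: (3873/625, 11364/625) → (3873/625, -11364/625)

T(p) = (3873/625, -11364/625)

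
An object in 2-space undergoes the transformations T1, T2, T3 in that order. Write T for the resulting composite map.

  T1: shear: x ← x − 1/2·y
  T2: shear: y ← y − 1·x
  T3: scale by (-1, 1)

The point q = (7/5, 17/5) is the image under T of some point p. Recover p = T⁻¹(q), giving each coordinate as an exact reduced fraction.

T1 = [1 -1/2 0; 0 1 0; 0 0 1]
T2·T1 = [1 -1/2 0; -1 3/2 0; 0 0 1]
T3·…·T1 = [-1 1/2 0; -1 3/2 0; 0 0 1]
det M = -1; M⁻¹ = [-3/2 1/2 0; -1 1 0; 0 0 1]
M⁻¹ · (7/5, 17/5)ᵀ = (-2/5, 2)ᵀ

p = (-2/5, 2)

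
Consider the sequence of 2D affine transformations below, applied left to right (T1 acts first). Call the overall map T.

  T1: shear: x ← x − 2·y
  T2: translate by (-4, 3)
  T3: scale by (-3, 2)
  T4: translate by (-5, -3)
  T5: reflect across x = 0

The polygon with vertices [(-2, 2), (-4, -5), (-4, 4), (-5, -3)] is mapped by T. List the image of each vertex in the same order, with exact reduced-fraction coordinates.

image vertices: (-25, 7), (11, -7), (-43, 11), (-4, -3)

T1 shear: x ← x − 2·y: (-2, 2) → (-6, 2); (-4, -5) → (6, -5); (-4, 4) → (-12, 4); (-5, -3) → (1, -3)
T2 translate by (-4, 3): (-6, 2) → (-10, 5); (6, -5) → (2, -2); (-12, 4) → (-16, 7); (1, -3) → (-3, 0)
T3 scale by (-3, 2): (-10, 5) → (30, 10); (2, -2) → (-6, -4); (-16, 7) → (48, 14); (-3, 0) → (9, 0)
T4 translate by (-5, -3): (30, 10) → (25, 7); (-6, -4) → (-11, -7); (48, 14) → (43, 11); (9, 0) → (4, -3)
T5 reflect across x = 0: (25, 7) → (-25, 7); (-11, -7) → (11, -7); (43, 11) → (-43, 11); (4, -3) → (-4, -3)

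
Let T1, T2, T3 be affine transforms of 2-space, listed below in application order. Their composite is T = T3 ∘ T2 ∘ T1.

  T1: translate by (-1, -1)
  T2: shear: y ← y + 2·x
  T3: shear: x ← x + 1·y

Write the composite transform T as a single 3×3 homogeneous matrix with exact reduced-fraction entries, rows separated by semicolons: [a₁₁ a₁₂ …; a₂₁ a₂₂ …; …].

T = [3 1 -4; 2 1 -3; 0 0 1]

T1 = [1 0 -1; 0 1 -1; 0 0 1]
T2·T1 = [1 0 -1; 2 1 -3; 0 0 1]
T3·…·T1 = [3 1 -4; 2 1 -3; 0 0 1]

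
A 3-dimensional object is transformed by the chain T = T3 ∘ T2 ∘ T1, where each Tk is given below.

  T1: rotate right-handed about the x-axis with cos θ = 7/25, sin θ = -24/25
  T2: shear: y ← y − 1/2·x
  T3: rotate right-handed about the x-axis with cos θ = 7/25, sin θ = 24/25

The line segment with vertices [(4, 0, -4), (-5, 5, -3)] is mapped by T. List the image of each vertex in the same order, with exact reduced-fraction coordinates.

image vertices: (4, -14/25, -148/25), (-5, 57/10, -3/5)

T1 rotate right-handed about the x-axis with cos θ = 7/25, sin θ = -24/25: (4, 0, -4) → (4, -96/25, -28/25); (-5, 5, -3) → (-5, -37/25, -141/25)
T2 shear: y ← y − 1/2·x: (4, -96/25, -28/25) → (4, -146/25, -28/25); (-5, -37/25, -141/25) → (-5, 51/50, -141/25)
T3 rotate right-handed about the x-axis with cos θ = 7/25, sin θ = 24/25: (4, -146/25, -28/25) → (4, -14/25, -148/25); (-5, 51/50, -141/25) → (-5, 57/10, -3/5)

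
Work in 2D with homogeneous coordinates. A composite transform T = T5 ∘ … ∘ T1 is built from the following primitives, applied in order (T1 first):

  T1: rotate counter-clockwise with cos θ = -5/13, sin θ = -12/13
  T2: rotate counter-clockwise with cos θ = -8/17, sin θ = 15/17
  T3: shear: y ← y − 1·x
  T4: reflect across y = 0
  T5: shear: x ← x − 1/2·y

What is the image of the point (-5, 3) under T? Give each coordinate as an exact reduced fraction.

T1 rotate counter-clockwise with cos θ = -5/13, sin θ = -12/13: (-5, 3) → (61/13, 45/13)
T2 rotate counter-clockwise with cos θ = -8/17, sin θ = 15/17: (61/13, 45/13) → (-1163/221, 555/221)
T3 shear: y ← y − 1·x: (-1163/221, 555/221) → (-1163/221, 1718/221)
T4 reflect across y = 0: (-1163/221, 1718/221) → (-1163/221, -1718/221)
T5 shear: x ← x − 1/2·y: (-1163/221, -1718/221) → (-304/221, -1718/221)

T(p) = (-304/221, -1718/221)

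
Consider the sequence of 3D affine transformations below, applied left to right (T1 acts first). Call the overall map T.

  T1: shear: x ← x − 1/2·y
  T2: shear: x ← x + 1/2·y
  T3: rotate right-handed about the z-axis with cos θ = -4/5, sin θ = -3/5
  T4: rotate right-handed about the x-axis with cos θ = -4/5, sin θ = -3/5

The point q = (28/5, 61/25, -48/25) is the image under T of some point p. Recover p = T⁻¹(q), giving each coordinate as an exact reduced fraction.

T1 = [1 -1/2 0 0; 0 1 0 0; 0 0 1 0; 0 0 0 1]
T2·T1 = [1 0 0 0; 0 1 0 0; 0 0 1 0; 0 0 0 1]
T3·…·T1 = [-4/5 3/5 0 0; -3/5 -4/5 0 0; 0 0 1 0; 0 0 0 1]
T4·…·T1 = [-4/5 3/5 0 0; 12/25 16/25 3/5 0; 9/25 12/25 -4/5 0; 0 0 0 1]
det M = 1; M⁻¹ = [-4/5 12/25 9/25 0; 3/5 16/25 12/25 0; 0 3/5 -4/5 0; 0 0 0 1]
M⁻¹ · (28/5, 61/25, -48/25)ᵀ = (-4, 4, 3)ᵀ

p = (-4, 4, 3)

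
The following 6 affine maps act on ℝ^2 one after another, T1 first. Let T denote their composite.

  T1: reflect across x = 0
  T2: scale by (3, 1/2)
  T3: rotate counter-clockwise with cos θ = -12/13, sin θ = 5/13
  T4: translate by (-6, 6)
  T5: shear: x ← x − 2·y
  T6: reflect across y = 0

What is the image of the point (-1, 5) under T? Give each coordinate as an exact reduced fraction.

T(p) = (-505/26, -63/13)

T1 reflect across x = 0: (-1, 5) → (1, 5)
T2 scale by (3, 1/2): (1, 5) → (3, 5/2)
T3 rotate counter-clockwise with cos θ = -12/13, sin θ = 5/13: (3, 5/2) → (-97/26, -15/13)
T4 translate by (-6, 6): (-97/26, -15/13) → (-253/26, 63/13)
T5 shear: x ← x − 2·y: (-253/26, 63/13) → (-505/26, 63/13)
T6 reflect across y = 0: (-505/26, 63/13) → (-505/26, -63/13)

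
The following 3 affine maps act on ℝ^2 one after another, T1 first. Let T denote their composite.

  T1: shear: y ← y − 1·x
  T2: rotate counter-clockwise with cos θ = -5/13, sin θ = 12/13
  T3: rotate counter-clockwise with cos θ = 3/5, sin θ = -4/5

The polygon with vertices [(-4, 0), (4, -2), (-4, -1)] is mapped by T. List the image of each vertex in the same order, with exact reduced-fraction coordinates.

T1 shear: y ← y − 1·x: (-4, 0) → (-4, 4); (4, -2) → (4, -6); (-4, -1) → (-4, 3)
T2 rotate counter-clockwise with cos θ = -5/13, sin θ = 12/13: (-4, 4) → (-28/13, -68/13); (4, -6) → (4, 6); (-4, 3) → (-16/13, -63/13)
T3 rotate counter-clockwise with cos θ = 3/5, sin θ = -4/5: (-28/13, -68/13) → (-356/65, -92/65); (4, 6) → (36/5, 2/5); (-16/13, -63/13) → (-60/13, -25/13)

image vertices: (-356/65, -92/65), (36/5, 2/5), (-60/13, -25/13)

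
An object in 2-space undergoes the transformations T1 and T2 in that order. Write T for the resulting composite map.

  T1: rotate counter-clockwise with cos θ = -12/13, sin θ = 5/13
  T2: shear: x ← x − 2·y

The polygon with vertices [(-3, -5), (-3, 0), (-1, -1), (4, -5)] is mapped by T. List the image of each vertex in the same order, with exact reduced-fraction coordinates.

image vertices: (-29/13, 45/13), (66/13, -15/13), (3/13, 7/13), (-183/13, 80/13)

T1 rotate counter-clockwise with cos θ = -12/13, sin θ = 5/13: (-3, -5) → (61/13, 45/13); (-3, 0) → (36/13, -15/13); (-1, -1) → (17/13, 7/13); (4, -5) → (-23/13, 80/13)
T2 shear: x ← x − 2·y: (61/13, 45/13) → (-29/13, 45/13); (36/13, -15/13) → (66/13, -15/13); (17/13, 7/13) → (3/13, 7/13); (-23/13, 80/13) → (-183/13, 80/13)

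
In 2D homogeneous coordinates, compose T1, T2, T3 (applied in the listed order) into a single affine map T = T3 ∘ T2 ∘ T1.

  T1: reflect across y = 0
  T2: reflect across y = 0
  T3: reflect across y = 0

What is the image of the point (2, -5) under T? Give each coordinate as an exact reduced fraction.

T(p) = (2, 5)

T1 reflect across y = 0: (2, -5) → (2, 5)
T2 reflect across y = 0: (2, 5) → (2, -5)
T3 reflect across y = 0: (2, -5) → (2, 5)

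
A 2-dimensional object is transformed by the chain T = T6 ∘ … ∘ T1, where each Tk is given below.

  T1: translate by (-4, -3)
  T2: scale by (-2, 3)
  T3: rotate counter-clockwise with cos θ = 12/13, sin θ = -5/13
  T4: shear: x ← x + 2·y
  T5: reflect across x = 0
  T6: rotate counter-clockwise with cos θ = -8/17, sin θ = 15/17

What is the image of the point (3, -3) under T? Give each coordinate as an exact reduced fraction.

T1 translate by (-4, -3): (3, -3) → (-1, -6)
T2 scale by (-2, 3): (-1, -6) → (2, -18)
T3 rotate counter-clockwise with cos θ = 12/13, sin θ = -5/13: (2, -18) → (-66/13, -226/13)
T4 shear: x ← x + 2·y: (-66/13, -226/13) → (-518/13, -226/13)
T5 reflect across x = 0: (-518/13, -226/13) → (518/13, -226/13)
T6 rotate counter-clockwise with cos θ = -8/17, sin θ = 15/17: (518/13, -226/13) → (-58/17, 9578/221)

T(p) = (-58/17, 9578/221)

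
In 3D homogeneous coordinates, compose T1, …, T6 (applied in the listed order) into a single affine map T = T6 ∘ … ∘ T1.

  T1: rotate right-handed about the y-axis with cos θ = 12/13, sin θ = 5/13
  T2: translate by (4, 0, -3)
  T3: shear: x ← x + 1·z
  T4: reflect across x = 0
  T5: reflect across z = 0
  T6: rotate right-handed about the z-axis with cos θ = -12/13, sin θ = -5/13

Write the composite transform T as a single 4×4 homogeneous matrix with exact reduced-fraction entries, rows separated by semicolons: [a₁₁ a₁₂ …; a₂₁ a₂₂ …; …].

T = [84/169 5/13 204/169 12/13; 35/169 -12/13 85/169 5/13; 5/13 0 -12/13 3; 0 0 0 1]

T1 = [12/13 0 5/13 0; 0 1 0 0; -5/13 0 12/13 0; 0 0 0 1]
T2·T1 = [12/13 0 5/13 4; 0 1 0 0; -5/13 0 12/13 -3; 0 0 0 1]
T3·…·T1 = [7/13 0 17/13 1; 0 1 0 0; -5/13 0 12/13 -3; 0 0 0 1]
T4·…·T1 = [-7/13 0 -17/13 -1; 0 1 0 0; -5/13 0 12/13 -3; 0 0 0 1]
T5·…·T1 = [-7/13 0 -17/13 -1; 0 1 0 0; 5/13 0 -12/13 3; 0 0 0 1]
T6·…·T1 = [84/169 5/13 204/169 12/13; 35/169 -12/13 85/169 5/13; 5/13 0 -12/13 3; 0 0 0 1]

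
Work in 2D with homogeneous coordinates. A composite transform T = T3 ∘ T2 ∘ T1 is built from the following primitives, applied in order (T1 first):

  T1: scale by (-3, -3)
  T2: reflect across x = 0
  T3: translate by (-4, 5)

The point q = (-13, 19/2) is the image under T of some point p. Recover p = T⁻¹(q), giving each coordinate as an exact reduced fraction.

p = (-3, -3/2)

T1 = [-3 0 0; 0 -3 0; 0 0 1]
T2·T1 = [3 0 0; 0 -3 0; 0 0 1]
T3·…·T1 = [3 0 -4; 0 -3 5; 0 0 1]
det M = -9; M⁻¹ = [1/3 0 4/3; 0 -1/3 5/3; 0 0 1]
M⁻¹ · (-13, 19/2)ᵀ = (-3, -3/2)ᵀ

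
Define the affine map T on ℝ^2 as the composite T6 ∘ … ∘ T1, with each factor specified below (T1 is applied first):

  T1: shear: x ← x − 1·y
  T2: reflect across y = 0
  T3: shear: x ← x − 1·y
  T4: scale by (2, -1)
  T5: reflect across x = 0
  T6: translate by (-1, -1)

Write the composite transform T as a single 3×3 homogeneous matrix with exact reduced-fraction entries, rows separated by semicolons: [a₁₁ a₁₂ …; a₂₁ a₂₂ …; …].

T1 = [1 -1 0; 0 1 0; 0 0 1]
T2·T1 = [1 -1 0; 0 -1 0; 0 0 1]
T3·…·T1 = [1 0 0; 0 -1 0; 0 0 1]
T4·…·T1 = [2 0 0; 0 1 0; 0 0 1]
T5·…·T1 = [-2 0 0; 0 1 0; 0 0 1]
T6·…·T1 = [-2 0 -1; 0 1 -1; 0 0 1]

T = [-2 0 -1; 0 1 -1; 0 0 1]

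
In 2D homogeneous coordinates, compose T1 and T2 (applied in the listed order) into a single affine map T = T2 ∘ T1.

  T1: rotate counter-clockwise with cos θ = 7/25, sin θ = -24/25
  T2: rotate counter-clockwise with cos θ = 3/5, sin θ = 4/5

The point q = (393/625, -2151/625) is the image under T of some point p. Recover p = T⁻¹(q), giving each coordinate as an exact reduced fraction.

T1 = [7/25 24/25 0; -24/25 7/25 0; 0 0 1]
T2·T1 = [117/125 44/125 0; -44/125 117/125 0; 0 0 1]
det M = 1; M⁻¹ = [117/125 -44/125 0; 44/125 117/125 0; 0 0 1]
M⁻¹ · (393/625, -2151/625)ᵀ = (9/5, -3)ᵀ

p = (9/5, -3)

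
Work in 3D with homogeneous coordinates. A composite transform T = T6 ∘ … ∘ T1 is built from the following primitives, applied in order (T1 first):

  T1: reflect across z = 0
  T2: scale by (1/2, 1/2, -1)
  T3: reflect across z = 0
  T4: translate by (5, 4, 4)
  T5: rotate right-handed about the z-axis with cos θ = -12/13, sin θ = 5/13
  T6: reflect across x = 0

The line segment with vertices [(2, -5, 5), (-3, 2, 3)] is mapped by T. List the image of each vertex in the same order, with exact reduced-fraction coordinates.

image vertices: (159/26, 12/13, -1), (67/13, -85/26, 1)

T1 reflect across z = 0: (2, -5, 5) → (2, -5, -5); (-3, 2, 3) → (-3, 2, -3)
T2 scale by (1/2, 1/2, -1): (2, -5, -5) → (1, -5/2, 5); (-3, 2, -3) → (-3/2, 1, 3)
T3 reflect across z = 0: (1, -5/2, 5) → (1, -5/2, -5); (-3/2, 1, 3) → (-3/2, 1, -3)
T4 translate by (5, 4, 4): (1, -5/2, -5) → (6, 3/2, -1); (-3/2, 1, -3) → (7/2, 5, 1)
T5 rotate right-handed about the z-axis with cos θ = -12/13, sin θ = 5/13: (6, 3/2, -1) → (-159/26, 12/13, -1); (7/2, 5, 1) → (-67/13, -85/26, 1)
T6 reflect across x = 0: (-159/26, 12/13, -1) → (159/26, 12/13, -1); (-67/13, -85/26, 1) → (67/13, -85/26, 1)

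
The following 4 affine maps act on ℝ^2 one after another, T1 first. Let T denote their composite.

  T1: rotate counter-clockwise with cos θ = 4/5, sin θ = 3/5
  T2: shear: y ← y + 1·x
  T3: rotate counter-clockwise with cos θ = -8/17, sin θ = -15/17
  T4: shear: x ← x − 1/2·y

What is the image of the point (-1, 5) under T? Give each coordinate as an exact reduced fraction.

T1 rotate counter-clockwise with cos θ = 4/5, sin θ = 3/5: (-1, 5) → (-19/5, 17/5)
T2 shear: y ← y + 1·x: (-19/5, 17/5) → (-19/5, -2/5)
T3 rotate counter-clockwise with cos θ = -8/17, sin θ = -15/17: (-19/5, -2/5) → (122/85, 301/85)
T4 shear: x ← x − 1/2·y: (122/85, 301/85) → (-57/170, 301/85)

T(p) = (-57/170, 301/85)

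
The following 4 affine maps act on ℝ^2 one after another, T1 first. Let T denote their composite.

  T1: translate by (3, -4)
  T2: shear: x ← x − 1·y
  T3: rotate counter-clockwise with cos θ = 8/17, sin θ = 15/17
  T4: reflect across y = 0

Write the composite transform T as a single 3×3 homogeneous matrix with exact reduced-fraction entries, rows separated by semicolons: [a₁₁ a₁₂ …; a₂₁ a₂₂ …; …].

T = [8/17 -23/17 116/17; -15/17 7/17 -73/17; 0 0 1]

T1 = [1 0 3; 0 1 -4; 0 0 1]
T2·T1 = [1 -1 7; 0 1 -4; 0 0 1]
T3·…·T1 = [8/17 -23/17 116/17; 15/17 -7/17 73/17; 0 0 1]
T4·…·T1 = [8/17 -23/17 116/17; -15/17 7/17 -73/17; 0 0 1]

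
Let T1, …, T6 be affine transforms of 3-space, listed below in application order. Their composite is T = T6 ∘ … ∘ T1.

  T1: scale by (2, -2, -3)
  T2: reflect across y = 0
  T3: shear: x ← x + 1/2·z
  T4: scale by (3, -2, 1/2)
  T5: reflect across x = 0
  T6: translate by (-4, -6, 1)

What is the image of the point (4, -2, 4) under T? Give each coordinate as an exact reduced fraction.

T1 scale by (2, -2, -3): (4, -2, 4) → (8, 4, -12)
T2 reflect across y = 0: (8, 4, -12) → (8, -4, -12)
T3 shear: x ← x + 1/2·z: (8, -4, -12) → (2, -4, -12)
T4 scale by (3, -2, 1/2): (2, -4, -12) → (6, 8, -6)
T5 reflect across x = 0: (6, 8, -6) → (-6, 8, -6)
T6 translate by (-4, -6, 1): (-6, 8, -6) → (-10, 2, -5)

T(p) = (-10, 2, -5)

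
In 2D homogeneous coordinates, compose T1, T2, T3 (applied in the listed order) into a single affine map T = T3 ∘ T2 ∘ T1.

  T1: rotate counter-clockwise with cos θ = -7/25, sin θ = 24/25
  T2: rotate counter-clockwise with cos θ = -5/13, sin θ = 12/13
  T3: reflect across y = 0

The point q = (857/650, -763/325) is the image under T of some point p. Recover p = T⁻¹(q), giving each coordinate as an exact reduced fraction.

p = (-5/2, -1)

T1 = [-7/25 -24/25 0; 24/25 -7/25 0; 0 0 1]
T2·T1 = [-253/325 204/325 0; -204/325 -253/325 0; 0 0 1]
T3·…·T1 = [-253/325 204/325 0; 204/325 253/325 0; 0 0 1]
det M = -1; M⁻¹ = [-253/325 204/325 0; 204/325 253/325 0; 0 0 1]
M⁻¹ · (857/650, -763/325)ᵀ = (-5/2, -1)ᵀ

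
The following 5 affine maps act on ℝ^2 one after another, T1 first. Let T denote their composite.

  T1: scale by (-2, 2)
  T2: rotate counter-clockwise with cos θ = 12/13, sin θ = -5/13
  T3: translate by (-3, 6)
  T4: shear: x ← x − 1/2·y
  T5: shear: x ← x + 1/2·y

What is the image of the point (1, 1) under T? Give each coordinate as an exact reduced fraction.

T1 scale by (-2, 2): (1, 1) → (-2, 2)
T2 rotate counter-clockwise with cos θ = 12/13, sin θ = -5/13: (-2, 2) → (-14/13, 34/13)
T3 translate by (-3, 6): (-14/13, 34/13) → (-53/13, 112/13)
T4 shear: x ← x − 1/2·y: (-53/13, 112/13) → (-109/13, 112/13)
T5 shear: x ← x + 1/2·y: (-109/13, 112/13) → (-53/13, 112/13)

T(p) = (-53/13, 112/13)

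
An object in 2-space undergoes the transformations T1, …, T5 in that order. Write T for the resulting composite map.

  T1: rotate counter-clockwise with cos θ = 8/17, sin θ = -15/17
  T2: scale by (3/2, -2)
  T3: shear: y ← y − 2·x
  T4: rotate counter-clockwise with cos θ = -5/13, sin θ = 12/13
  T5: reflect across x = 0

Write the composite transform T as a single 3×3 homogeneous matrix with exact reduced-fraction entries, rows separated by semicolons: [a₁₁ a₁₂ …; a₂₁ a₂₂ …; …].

T1 = [8/17 15/17 0; -15/17 8/17 0; 0 0 1]
T2·T1 = [12/17 45/34 0; 30/17 -16/17 0; 0 0 1]
T3·…·T1 = [12/17 45/34 0; 6/17 -61/17 0; 0 0 1]
T4·…·T1 = [-132/221 1239/442 0; 114/221 575/221 0; 0 0 1]
T5·…·T1 = [132/221 -1239/442 0; 114/221 575/221 0; 0 0 1]

T = [132/221 -1239/442 0; 114/221 575/221 0; 0 0 1]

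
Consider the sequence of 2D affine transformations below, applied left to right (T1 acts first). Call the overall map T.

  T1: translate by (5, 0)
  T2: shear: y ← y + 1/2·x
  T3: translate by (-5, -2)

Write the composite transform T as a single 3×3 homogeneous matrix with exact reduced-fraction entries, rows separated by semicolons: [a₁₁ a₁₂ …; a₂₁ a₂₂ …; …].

T = [1 0 0; 1/2 1 1/2; 0 0 1]

T1 = [1 0 5; 0 1 0; 0 0 1]
T2·T1 = [1 0 5; 1/2 1 5/2; 0 0 1]
T3·…·T1 = [1 0 0; 1/2 1 1/2; 0 0 1]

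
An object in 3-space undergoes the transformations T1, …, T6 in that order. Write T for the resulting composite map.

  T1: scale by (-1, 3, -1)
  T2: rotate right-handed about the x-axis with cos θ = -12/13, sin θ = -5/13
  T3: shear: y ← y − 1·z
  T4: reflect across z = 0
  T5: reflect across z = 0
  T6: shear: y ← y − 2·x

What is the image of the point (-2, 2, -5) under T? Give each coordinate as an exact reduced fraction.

T1 scale by (-1, 3, -1): (-2, 2, -5) → (2, 6, 5)
T2 rotate right-handed about the x-axis with cos θ = -12/13, sin θ = -5/13: (2, 6, 5) → (2, -47/13, -90/13)
T3 shear: y ← y − 1·z: (2, -47/13, -90/13) → (2, 43/13, -90/13)
T4 reflect across z = 0: (2, 43/13, -90/13) → (2, 43/13, 90/13)
T5 reflect across z = 0: (2, 43/13, 90/13) → (2, 43/13, -90/13)
T6 shear: y ← y − 2·x: (2, 43/13, -90/13) → (2, -9/13, -90/13)

T(p) = (2, -9/13, -90/13)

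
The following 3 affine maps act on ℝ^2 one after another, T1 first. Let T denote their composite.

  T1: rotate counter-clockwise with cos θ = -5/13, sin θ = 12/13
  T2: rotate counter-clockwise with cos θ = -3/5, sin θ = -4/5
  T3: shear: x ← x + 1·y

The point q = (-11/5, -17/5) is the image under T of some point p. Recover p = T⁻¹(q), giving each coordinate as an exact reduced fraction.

p = (2, -3)

T1 = [-5/13 -12/13 0; 12/13 -5/13 0; 0 0 1]
T2·T1 = [63/65 16/65 0; -16/65 63/65 0; 0 0 1]
T3·…·T1 = [47/65 79/65 0; -16/65 63/65 0; 0 0 1]
det M = 1; M⁻¹ = [63/65 -79/65 0; 16/65 47/65 0; 0 0 1]
M⁻¹ · (-11/5, -17/5)ᵀ = (2, -3)ᵀ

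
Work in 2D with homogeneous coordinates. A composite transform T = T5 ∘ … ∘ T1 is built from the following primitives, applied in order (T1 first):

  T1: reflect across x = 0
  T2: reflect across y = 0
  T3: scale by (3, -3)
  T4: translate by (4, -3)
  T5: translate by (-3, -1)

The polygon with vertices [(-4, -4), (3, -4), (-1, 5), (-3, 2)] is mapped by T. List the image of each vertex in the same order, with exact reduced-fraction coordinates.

image vertices: (13, -16), (-8, -16), (4, 11), (10, 2)

T1 reflect across x = 0: (-4, -4) → (4, -4); (3, -4) → (-3, -4); (-1, 5) → (1, 5); (-3, 2) → (3, 2)
T2 reflect across y = 0: (4, -4) → (4, 4); (-3, -4) → (-3, 4); (1, 5) → (1, -5); (3, 2) → (3, -2)
T3 scale by (3, -3): (4, 4) → (12, -12); (-3, 4) → (-9, -12); (1, -5) → (3, 15); (3, -2) → (9, 6)
T4 translate by (4, -3): (12, -12) → (16, -15); (-9, -12) → (-5, -15); (3, 15) → (7, 12); (9, 6) → (13, 3)
T5 translate by (-3, -1): (16, -15) → (13, -16); (-5, -15) → (-8, -16); (7, 12) → (4, 11); (13, 3) → (10, 2)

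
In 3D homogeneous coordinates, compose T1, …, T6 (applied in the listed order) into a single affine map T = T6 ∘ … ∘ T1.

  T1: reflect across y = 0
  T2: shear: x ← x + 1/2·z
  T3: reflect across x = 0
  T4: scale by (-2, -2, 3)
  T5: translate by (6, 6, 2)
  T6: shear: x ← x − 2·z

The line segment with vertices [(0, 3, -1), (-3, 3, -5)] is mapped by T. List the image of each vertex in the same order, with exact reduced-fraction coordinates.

image vertices: (7, 12, -1), (21, 12, -13)

T1 reflect across y = 0: (0, 3, -1) → (0, -3, -1); (-3, 3, -5) → (-3, -3, -5)
T2 shear: x ← x + 1/2·z: (0, -3, -1) → (-1/2, -3, -1); (-3, -3, -5) → (-11/2, -3, -5)
T3 reflect across x = 0: (-1/2, -3, -1) → (1/2, -3, -1); (-11/2, -3, -5) → (11/2, -3, -5)
T4 scale by (-2, -2, 3): (1/2, -3, -1) → (-1, 6, -3); (11/2, -3, -5) → (-11, 6, -15)
T5 translate by (6, 6, 2): (-1, 6, -3) → (5, 12, -1); (-11, 6, -15) → (-5, 12, -13)
T6 shear: x ← x − 2·z: (5, 12, -1) → (7, 12, -1); (-5, 12, -13) → (21, 12, -13)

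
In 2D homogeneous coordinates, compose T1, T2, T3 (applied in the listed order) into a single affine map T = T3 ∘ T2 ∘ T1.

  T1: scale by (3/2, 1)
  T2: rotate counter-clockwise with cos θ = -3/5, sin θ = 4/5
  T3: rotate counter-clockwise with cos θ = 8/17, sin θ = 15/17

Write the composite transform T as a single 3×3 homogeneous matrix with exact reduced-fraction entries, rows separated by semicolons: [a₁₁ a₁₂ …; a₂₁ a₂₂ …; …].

T = [-126/85 13/85 0; -39/170 -84/85 0; 0 0 1]

T1 = [3/2 0 0; 0 1 0; 0 0 1]
T2·T1 = [-9/10 -4/5 0; 6/5 -3/5 0; 0 0 1]
T3·…·T1 = [-126/85 13/85 0; -39/170 -84/85 0; 0 0 1]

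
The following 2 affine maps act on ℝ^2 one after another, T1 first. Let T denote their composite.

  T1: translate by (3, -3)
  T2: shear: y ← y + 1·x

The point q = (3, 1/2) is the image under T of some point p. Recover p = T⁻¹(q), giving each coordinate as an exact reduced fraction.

p = (0, 1/2)

T1 = [1 0 3; 0 1 -3; 0 0 1]
T2·T1 = [1 0 3; 1 1 0; 0 0 1]
det M = 1; M⁻¹ = [1 0 -3; -1 1 3; 0 0 1]
M⁻¹ · (3, 1/2)ᵀ = (0, 1/2)ᵀ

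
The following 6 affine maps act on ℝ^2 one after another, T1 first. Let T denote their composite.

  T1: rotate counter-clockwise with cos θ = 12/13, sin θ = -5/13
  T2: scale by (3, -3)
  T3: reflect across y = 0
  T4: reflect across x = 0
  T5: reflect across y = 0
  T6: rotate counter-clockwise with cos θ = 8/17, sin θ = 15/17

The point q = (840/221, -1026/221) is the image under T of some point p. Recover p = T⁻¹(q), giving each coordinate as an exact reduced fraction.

T1 = [12/13 5/13 0; -5/13 12/13 0; 0 0 1]
T2·T1 = [36/13 15/13 0; 15/13 -36/13 0; 0 0 1]
T3·…·T1 = [36/13 15/13 0; -15/13 36/13 0; 0 0 1]
T4·…·T1 = [-36/13 -15/13 0; -15/13 36/13 0; 0 0 1]
T5·…·T1 = [-36/13 -15/13 0; 15/13 -36/13 0; 0 0 1]
T6·…·T1 = [-513/221 420/221 0; -420/221 -513/221 0; 0 0 1]
det M = 9; M⁻¹ = [-57/221 -140/663 0; 140/663 -57/221 0; 0 0 1]
M⁻¹ · (840/221, -1026/221)ᵀ = (0, 2)ᵀ

p = (0, 2)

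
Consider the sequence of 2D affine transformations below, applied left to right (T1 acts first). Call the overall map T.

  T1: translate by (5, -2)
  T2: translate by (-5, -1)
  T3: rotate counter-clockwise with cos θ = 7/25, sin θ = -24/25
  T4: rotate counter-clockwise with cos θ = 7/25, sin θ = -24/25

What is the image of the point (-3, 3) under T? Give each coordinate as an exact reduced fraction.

T1 translate by (5, -2): (-3, 3) → (2, 1)
T2 translate by (-5, -1): (2, 1) → (-3, 0)
T3 rotate counter-clockwise with cos θ = 7/25, sin θ = -24/25: (-3, 0) → (-21/25, 72/25)
T4 rotate counter-clockwise with cos θ = 7/25, sin θ = -24/25: (-21/25, 72/25) → (1581/625, 1008/625)

T(p) = (1581/625, 1008/625)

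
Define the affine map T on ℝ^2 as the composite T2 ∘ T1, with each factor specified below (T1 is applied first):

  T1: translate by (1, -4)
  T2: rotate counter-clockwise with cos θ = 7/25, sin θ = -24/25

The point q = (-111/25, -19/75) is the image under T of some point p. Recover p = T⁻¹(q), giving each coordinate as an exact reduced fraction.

p = (-2, -1/3)

T1 = [1 0 1; 0 1 -4; 0 0 1]
T2·T1 = [7/25 24/25 -89/25; -24/25 7/25 -52/25; 0 0 1]
det M = 1; M⁻¹ = [7/25 -24/25 -1; 24/25 7/25 4; 0 0 1]
M⁻¹ · (-111/25, -19/75)ᵀ = (-2, -1/3)ᵀ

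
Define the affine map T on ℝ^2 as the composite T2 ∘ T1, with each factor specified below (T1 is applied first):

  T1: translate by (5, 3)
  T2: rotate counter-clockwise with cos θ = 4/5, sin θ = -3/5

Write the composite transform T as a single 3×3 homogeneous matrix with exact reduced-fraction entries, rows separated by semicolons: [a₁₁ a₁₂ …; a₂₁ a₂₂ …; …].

T1 = [1 0 5; 0 1 3; 0 0 1]
T2·T1 = [4/5 3/5 29/5; -3/5 4/5 -3/5; 0 0 1]

T = [4/5 3/5 29/5; -3/5 4/5 -3/5; 0 0 1]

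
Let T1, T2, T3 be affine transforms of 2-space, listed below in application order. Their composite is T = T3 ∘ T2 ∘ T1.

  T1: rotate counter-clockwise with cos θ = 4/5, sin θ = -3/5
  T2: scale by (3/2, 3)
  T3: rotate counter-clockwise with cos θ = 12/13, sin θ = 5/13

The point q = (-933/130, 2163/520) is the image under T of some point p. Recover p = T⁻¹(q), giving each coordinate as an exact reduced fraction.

p = (-4, -1/4)

T1 = [4/5 3/5 0; -3/5 4/5 0; 0 0 1]
T2·T1 = [6/5 9/10 0; -9/5 12/5 0; 0 0 1]
T3·…·T1 = [9/5 -6/65 0; -6/5 333/130 0; 0 0 1]
det M = 9/2; M⁻¹ = [37/65 4/195 0; 4/15 2/5 0; 0 0 1]
M⁻¹ · (-933/130, 2163/520)ᵀ = (-4, -1/4)ᵀ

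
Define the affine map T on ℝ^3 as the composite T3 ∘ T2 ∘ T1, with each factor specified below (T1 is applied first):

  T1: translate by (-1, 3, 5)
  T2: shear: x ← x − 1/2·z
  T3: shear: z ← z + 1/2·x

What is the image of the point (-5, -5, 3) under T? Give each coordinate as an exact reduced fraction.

T(p) = (-10, -2, 3)

T1 translate by (-1, 3, 5): (-5, -5, 3) → (-6, -2, 8)
T2 shear: x ← x − 1/2·z: (-6, -2, 8) → (-10, -2, 8)
T3 shear: z ← z + 1/2·x: (-10, -2, 8) → (-10, -2, 3)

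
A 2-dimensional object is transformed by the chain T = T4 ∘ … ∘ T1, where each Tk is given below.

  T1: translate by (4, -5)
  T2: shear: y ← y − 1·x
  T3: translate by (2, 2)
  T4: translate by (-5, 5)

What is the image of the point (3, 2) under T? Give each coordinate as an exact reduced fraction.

T(p) = (4, -3)

T1 translate by (4, -5): (3, 2) → (7, -3)
T2 shear: y ← y − 1·x: (7, -3) → (7, -10)
T3 translate by (2, 2): (7, -10) → (9, -8)
T4 translate by (-5, 5): (9, -8) → (4, -3)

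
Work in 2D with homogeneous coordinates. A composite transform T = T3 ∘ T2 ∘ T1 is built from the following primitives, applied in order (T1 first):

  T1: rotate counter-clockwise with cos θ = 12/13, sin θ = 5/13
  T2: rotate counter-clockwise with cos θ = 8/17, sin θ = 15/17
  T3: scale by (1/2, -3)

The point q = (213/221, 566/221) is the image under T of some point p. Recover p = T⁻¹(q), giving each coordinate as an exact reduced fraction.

T1 = [12/13 -5/13 0; 5/13 12/13 0; 0 0 1]
T2·T1 = [21/221 -220/221 0; 220/221 21/221 0; 0 0 1]
T3·…·T1 = [21/442 -110/221 0; -660/221 -63/221 0; 0 0 1]
det M = -3/2; M⁻¹ = [42/221 -220/663 0; -440/221 -7/221 0; 0 0 1]
M⁻¹ · (213/221, 566/221)ᵀ = (-2/3, -2)ᵀ

p = (-2/3, -2)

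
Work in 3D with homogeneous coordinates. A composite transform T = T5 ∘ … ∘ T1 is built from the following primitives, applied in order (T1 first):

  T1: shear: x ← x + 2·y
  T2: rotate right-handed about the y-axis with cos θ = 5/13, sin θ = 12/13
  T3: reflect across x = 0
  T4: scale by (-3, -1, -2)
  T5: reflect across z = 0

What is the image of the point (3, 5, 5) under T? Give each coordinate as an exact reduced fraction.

T1 shear: x ← x + 2·y: (3, 5, 5) → (13, 5, 5)
T2 rotate right-handed about the y-axis with cos θ = 5/13, sin θ = 12/13: (13, 5, 5) → (125/13, 5, -131/13)
T3 reflect across x = 0: (125/13, 5, -131/13) → (-125/13, 5, -131/13)
T4 scale by (-3, -1, -2): (-125/13, 5, -131/13) → (375/13, -5, 262/13)
T5 reflect across z = 0: (375/13, -5, 262/13) → (375/13, -5, -262/13)

T(p) = (375/13, -5, -262/13)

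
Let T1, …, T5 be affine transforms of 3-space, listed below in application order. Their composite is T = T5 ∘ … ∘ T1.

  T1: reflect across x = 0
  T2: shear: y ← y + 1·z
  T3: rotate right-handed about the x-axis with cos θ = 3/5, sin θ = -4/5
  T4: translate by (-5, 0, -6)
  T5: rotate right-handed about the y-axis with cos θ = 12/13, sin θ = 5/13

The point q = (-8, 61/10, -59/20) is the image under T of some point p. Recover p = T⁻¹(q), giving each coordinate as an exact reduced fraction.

T1 = [-1 0 0 0; 0 1 0 0; 0 0 1 0; 0 0 0 1]
T2·T1 = [-1 0 0 0; 0 1 1 0; 0 0 1 0; 0 0 0 1]
T3·…·T1 = [-1 0 0 0; 0 3/5 7/5 0; 0 -4/5 -1/5 0; 0 0 0 1]
T4·…·T1 = [-1 0 0 -5; 0 3/5 7/5 0; 0 -4/5 -1/5 -6; 0 0 0 1]
T5·…·T1 = [-12/13 -4/13 -1/13 -90/13; 0 3/5 7/5 0; 5/13 -48/65 -12/65 -47/13; 0 0 0 1]
det M = -1; M⁻¹ = [-12/13 0 5/13 -5; -7/13 -1/5 -84/65 -42/5; 3/13 4/5 36/65 18/5; 0 0 0 1]
M⁻¹ · (-8, 61/10, -59/20)ᵀ = (5/4, -3/2, 5)ᵀ

p = (5/4, -3/2, 5)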